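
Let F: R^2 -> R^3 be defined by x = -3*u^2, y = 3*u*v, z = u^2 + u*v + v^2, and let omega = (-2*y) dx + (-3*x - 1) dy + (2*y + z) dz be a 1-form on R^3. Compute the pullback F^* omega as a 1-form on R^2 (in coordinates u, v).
F^* omega = (2*u^3 + 78*u^2*v + 9*u*v^2 + v^3 - 3*v) du + (28*u^3 + 9*u^2*v + 15*u*v^2 - 3*u + 2*v^3) dv

Using F^*(f dg) = (f ∘ F) d(g ∘ F), substitute each coordinate x_i by F_i(u, v) in f_i, and replace dx_i by d F_i = (∂F_i/∂u) du + (∂F_i/∂v) dv.
  For the x component: f_1(F) = -6*u*v; d F_1 = (-6*u) du + (0) dv
  For the y component: f_2(F) = 9*u^2 - 1; d F_2 = (3*v) du + (3*u) dv
  For the z component: f_3(F) = u^2 + 7*u*v + v^2; d F_3 = (2*u + v) du + (u + 2*v) dv
Combining and collecting du, dv coefficients:
  coeff of du: 2*u^3 + 78*u^2*v + 9*u*v^2 + v^3 - 3*v
  coeff of dv: 28*u^3 + 9*u^2*v + 15*u*v^2 - 3*u + 2*v^3
F^* omega = (2*u^3 + 78*u^2*v + 9*u*v^2 + v^3 - 3*v) du + (28*u^3 + 9*u^2*v + 15*u*v^2 - 3*u + 2*v^3) dv.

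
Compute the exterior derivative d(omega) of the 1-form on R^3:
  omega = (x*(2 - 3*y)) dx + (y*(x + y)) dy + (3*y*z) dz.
d(omega) = (3*x + y) dx ∧ dy + (3*z) dy ∧ dz

For a 1-form omega = sum_i f_i dx_i, the exterior derivative is
  d(omega) = sum_{i < j} (∂f_j/∂x_i - ∂f_i/∂x_j) dx_i ∧ dx_j.
  coefficient of dx ∧ dy: ∂f_2/∂x - ∂f_1/∂y = ∂(y*(x + y))/∂x - ∂(x*(2 - 3*y))/∂y = 3*x + y
  coefficient of dy ∧ dz: ∂f_3/∂y - ∂f_2/∂z = ∂(3*y*z)/∂y - ∂(y*(x + y))/∂z = 3*z
Assembling: d(omega) = (3*x + y) dx ∧ dy + (3*z) dy ∧ dz.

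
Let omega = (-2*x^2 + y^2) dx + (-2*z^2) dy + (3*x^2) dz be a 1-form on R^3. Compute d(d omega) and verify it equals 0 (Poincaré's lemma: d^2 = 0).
d(d omega) = 0

Step 1: d omega = sum_{i<j} (∂f_j/∂x_i - ∂f_i/∂x_j) dx_i ∧ dx_j:
  coeff of dx ∧ dy: -2*y
  coeff of dx ∧ dz: 6*x
  coeff of dy ∧ dz: 4*z
Step 2: Apply d again to each 2-form coefficient. The only possible 3-form in R^3 is dx ∧ dy ∧ dz, with coefficient
  ∂(coeff of dy∧dz)/∂x - ∂(coeff of dx∧dz)/∂y + ∂(coeff of dx∧dy)/∂z
  = ∂/∂x (4*z) - ∂/∂y (6*x) + ∂/∂z (-2*y).
Each of these terms simplifies to sums of mixed partials that cancel in pairs. The result is 0 (by equality of mixed partials for smooth functions — Schwarz / Clairaut).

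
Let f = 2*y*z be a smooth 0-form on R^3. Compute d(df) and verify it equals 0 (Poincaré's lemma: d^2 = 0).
d(df) = 0

Step 1: df = sum_i (∂f/∂x_i) dx_i = (0) dx + (2*z) dy + (2*y) dz.
Step 2: Apply d again. Using the 1-form formula, the coefficient of dx ∧ dy in d(df) is ∂^2 f/∂x ∂y - ∂^2 f/∂y ∂x = (0) - (0) = 0 (equality of mixed partials for smooth f).
Similarly for dx ∧ dz and dy ∧ dz — all coefficients vanish. So d(df) = 0.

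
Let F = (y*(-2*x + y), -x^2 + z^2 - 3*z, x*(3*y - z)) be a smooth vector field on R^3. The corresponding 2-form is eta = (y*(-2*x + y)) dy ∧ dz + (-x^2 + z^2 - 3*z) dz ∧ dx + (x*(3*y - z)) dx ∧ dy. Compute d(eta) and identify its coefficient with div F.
d(eta) = (-x - 2*y) dx ∧ dy ∧ dz; div F = -x - 2*y

For a 2-form in R^3 of the form above, applying d gives a 3-form with coefficient ∂P/∂x + ∂Q/∂y + ∂R/∂z:
  ∂P/∂x = -2*y
  ∂Q/∂y = 0
  ∂R/∂z = -x
Sum = -x - 2*y, which is exactly div F.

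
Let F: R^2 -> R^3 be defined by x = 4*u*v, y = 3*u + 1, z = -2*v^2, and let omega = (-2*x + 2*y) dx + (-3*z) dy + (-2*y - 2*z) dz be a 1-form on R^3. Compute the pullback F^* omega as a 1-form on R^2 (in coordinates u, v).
F^* omega = (2*v*(-16*u*v + 12*u + 9*v + 4)) du + (-32*u^2*v + 24*u^2 + 24*u*v + 8*u - 16*v^3 + 8*v) dv

Using F^*(f dg) = (f ∘ F) d(g ∘ F), substitute each coordinate x_i by F_i(u, v) in f_i, and replace dx_i by d F_i = (∂F_i/∂u) du + (∂F_i/∂v) dv.
  For the x component: f_1(F) = -8*u*v + 6*u + 2; d F_1 = (4*v) du + (4*u) dv
  For the y component: f_2(F) = 6*v^2; d F_2 = (3) du + (0) dv
  For the z component: f_3(F) = -6*u + 4*v^2 - 2; d F_3 = (0) du + (-4*v) dv
Combining and collecting du, dv coefficients:
  coeff of du: 2*v*(-16*u*v + 12*u + 9*v + 4)
  coeff of dv: -32*u^2*v + 24*u^2 + 24*u*v + 8*u - 16*v^3 + 8*v
F^* omega = (2*v*(-16*u*v + 12*u + 9*v + 4)) du + (-32*u^2*v + 24*u^2 + 24*u*v + 8*u - 16*v^3 + 8*v) dv.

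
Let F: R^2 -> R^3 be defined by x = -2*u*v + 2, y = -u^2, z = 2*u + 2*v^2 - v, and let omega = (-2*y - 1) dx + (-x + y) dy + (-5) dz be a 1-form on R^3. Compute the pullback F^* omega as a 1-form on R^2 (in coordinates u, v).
F^* omega = (2*u^3 - 8*u^2*v + 4*u + 2*v - 10) du + (-4*u^3 + 2*u - 20*v + 5) dv

Using F^*(f dg) = (f ∘ F) d(g ∘ F), substitute each coordinate x_i by F_i(u, v) in f_i, and replace dx_i by d F_i = (∂F_i/∂u) du + (∂F_i/∂v) dv.
  For the x component: f_1(F) = 2*u^2 - 1; d F_1 = (-2*v) du + (-2*u) dv
  For the y component: f_2(F) = -u^2 + 2*u*v - 2; d F_2 = (-2*u) du + (0) dv
  For the z component: f_3(F) = -5; d F_3 = (2) du + (4*v - 1) dv
Combining and collecting du, dv coefficients:
  coeff of du: 2*u^3 - 8*u^2*v + 4*u + 2*v - 10
  coeff of dv: -4*u^3 + 2*u - 20*v + 5
F^* omega = (2*u^3 - 8*u^2*v + 4*u + 2*v - 10) du + (-4*u^3 + 2*u - 20*v + 5) dv.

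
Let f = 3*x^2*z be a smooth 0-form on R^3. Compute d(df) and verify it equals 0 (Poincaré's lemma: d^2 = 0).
d(df) = 0

Step 1: df = sum_i (∂f/∂x_i) dx_i = (6*x*z) dx + (0) dy + (3*x^2) dz.
Step 2: Apply d again. Using the 1-form formula, the coefficient of dx ∧ dy in d(df) is ∂^2 f/∂x ∂y - ∂^2 f/∂y ∂x = (0) - (0) = 0 (equality of mixed partials for smooth f).
Similarly for dx ∧ dz and dy ∧ dz — all coefficients vanish. So d(df) = 0.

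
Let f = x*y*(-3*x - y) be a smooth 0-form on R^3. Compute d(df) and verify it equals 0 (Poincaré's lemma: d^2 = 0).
d(df) = 0

Step 1: df = sum_i (∂f/∂x_i) dx_i = (y*(-6*x - y)) dx + (x*(-3*x - 2*y)) dy + (0) dz.
Step 2: Apply d again. Using the 1-form formula, the coefficient of dx ∧ dy in d(df) is ∂^2 f/∂x ∂y - ∂^2 f/∂y ∂x = (-6*x - 2*y) - (-6*x - 2*y) = 0 (equality of mixed partials for smooth f).
Similarly for dx ∧ dz and dy ∧ dz — all coefficients vanish. So d(df) = 0.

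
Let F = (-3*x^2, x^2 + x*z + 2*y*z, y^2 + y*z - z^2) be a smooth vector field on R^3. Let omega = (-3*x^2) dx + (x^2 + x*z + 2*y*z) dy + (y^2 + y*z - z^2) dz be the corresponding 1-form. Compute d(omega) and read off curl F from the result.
d(omega) = (-x + z) dy ∧ dz + (0) dz ∧ dx + (2*x + z) dx ∧ dy; curl F = (-x + z, 0, 2*x + z)

d omega = sum_{i<j} (∂f_j/∂x_i - ∂f_i/∂x_j) dx_i ∧ dx_j. Under the identification (dy ∧ dz, dz ∧ dx, dx ∧ dy) ↔ (e_x, e_y, e_z), the coefficients are exactly the components of curl F. Compute:
  ∂R/∂y - ∂Q/∂z = (2*y + z) - (x + 2*y) = -x + z
  ∂P/∂z - ∂R/∂x = (0) - (0) = 0
  ∂Q/∂x - ∂P/∂y = (2*x + z) - (0) = 2*x + z.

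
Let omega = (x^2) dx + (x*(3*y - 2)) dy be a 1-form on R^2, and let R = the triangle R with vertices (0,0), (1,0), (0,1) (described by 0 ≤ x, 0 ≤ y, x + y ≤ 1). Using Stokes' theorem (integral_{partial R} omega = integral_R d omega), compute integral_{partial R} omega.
integral_(partial R) omega = -1/2

Stokes: integral_partial_R omega = integral_R d omega with d omega = (∂Q/∂x - ∂P/∂y) dx ∧ dy.
  ∂Q/∂x = 3*y - 2
  ∂P/∂y = 0
  integrand = ∂Q/∂x - ∂P/∂y = 3*y - 2.
Integrating over R: integral_0^1 integral_0^{1-x} (3*y - 2) dy dx = -1/2.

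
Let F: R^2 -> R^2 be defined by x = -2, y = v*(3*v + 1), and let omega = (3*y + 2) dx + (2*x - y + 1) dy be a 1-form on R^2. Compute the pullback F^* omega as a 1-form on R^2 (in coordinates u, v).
F^* omega = (-18*v^3 - 9*v^2 - 19*v - 3) dv

Using F^*(f dg) = (f ∘ F) d(g ∘ F), substitute each coordinate x_i by F_i(u, v) in f_i, and replace dx_i by d F_i = (∂F_i/∂u) du + (∂F_i/∂v) dv.
  For the x component: f_1(F) = 9*v^2 + 3*v + 2; d F_1 = (0) du + (0) dv
  For the y component: f_2(F) = -3*v^2 - v - 3; d F_2 = (0) du + (6*v + 1) dv
Combining and collecting du, dv coefficients:
  coeff of du: 0
  coeff of dv: -18*v^3 - 9*v^2 - 19*v - 3
F^* omega = (-18*v^3 - 9*v^2 - 19*v - 3) dv.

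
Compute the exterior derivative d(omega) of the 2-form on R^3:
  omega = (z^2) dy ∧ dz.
d(omega) = 0

For a 2-form omega = sum_{i<j} g_{ij} dx_i ∧ dx_j, the exterior derivative is
  d(omega) = sum_{i<j} d(g_{ij}) ∧ dx_i ∧ dx_j = sum_{i<j, k} (∂g_{ij}/∂x_k) dx_k ∧ dx_i ∧ dx_j.
Expand each term, using dx_k ∧ dx_i ∧ dx_j = sgn(permutation) dx_{(a)} ∧ dx_{(b)} ∧ dx_{(c)} with (a < b < c) sorted:

Collecting like 3-forms: d(omega) = 0.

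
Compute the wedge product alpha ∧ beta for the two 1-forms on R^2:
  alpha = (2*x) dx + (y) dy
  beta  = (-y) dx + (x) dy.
alpha ∧ beta = (2*x^2 + y^2) dx ∧ dy

Distribute the wedge, using dx_i ∧ dx_j = -dx_j ∧ dx_i and dx_i ∧ dx_i = 0. For each pair (i, j) with i < j, the coefficient of dx_i ∧ dx_j in alpha ∧ beta is (alpha_i * beta_j - alpha_j * beta_i). Collecting: alpha ∧ beta = (2*x^2 + y^2) dx ∧ dy.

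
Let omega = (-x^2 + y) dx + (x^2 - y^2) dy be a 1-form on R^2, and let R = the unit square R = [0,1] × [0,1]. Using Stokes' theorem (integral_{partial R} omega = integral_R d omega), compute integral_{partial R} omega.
integral_(partial R) omega = 0

Stokes: integral_partial_R omega = integral_R d omega with d omega = (∂Q/∂x - ∂P/∂y) dx ∧ dy.
  ∂Q/∂x = 2*x
  ∂P/∂y = 1
  integrand = ∂Q/∂x - ∂P/∂y = 2*x - 1.
Integrating over R: integral_0^1 integral_0^1 (2*x - 1) dx dy = 0.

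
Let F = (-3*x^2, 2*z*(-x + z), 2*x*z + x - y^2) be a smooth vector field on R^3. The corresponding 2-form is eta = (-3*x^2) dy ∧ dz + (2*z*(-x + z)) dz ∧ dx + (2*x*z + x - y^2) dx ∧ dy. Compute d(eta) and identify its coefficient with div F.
d(eta) = (-4*x) dx ∧ dy ∧ dz; div F = -4*x

For a 2-form in R^3 of the form above, applying d gives a 3-form with coefficient ∂P/∂x + ∂Q/∂y + ∂R/∂z:
  ∂P/∂x = -6*x
  ∂Q/∂y = 0
  ∂R/∂z = 2*x
Sum = -4*x, which is exactly div F.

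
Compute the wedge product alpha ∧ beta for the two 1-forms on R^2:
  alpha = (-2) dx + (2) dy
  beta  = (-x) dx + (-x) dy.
alpha ∧ beta = (4*x) dx ∧ dy

Distribute the wedge, using dx_i ∧ dx_j = -dx_j ∧ dx_i and dx_i ∧ dx_i = 0. For each pair (i, j) with i < j, the coefficient of dx_i ∧ dx_j in alpha ∧ beta is (alpha_i * beta_j - alpha_j * beta_i). Collecting: alpha ∧ beta = (4*x) dx ∧ dy.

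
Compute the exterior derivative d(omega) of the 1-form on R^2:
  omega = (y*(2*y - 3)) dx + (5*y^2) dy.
d(omega) = (3 - 4*y) dx ∧ dy

For a 1-form omega = sum_i f_i dx_i, the exterior derivative is
  d(omega) = sum_{i < j} (∂f_j/∂x_i - ∂f_i/∂x_j) dx_i ∧ dx_j.
  coefficient of dx ∧ dy: ∂f_2/∂x - ∂f_1/∂y = ∂(5*y^2)/∂x - ∂(y*(2*y - 3))/∂y = 3 - 4*y
Assembling: d(omega) = (3 - 4*y) dx ∧ dy.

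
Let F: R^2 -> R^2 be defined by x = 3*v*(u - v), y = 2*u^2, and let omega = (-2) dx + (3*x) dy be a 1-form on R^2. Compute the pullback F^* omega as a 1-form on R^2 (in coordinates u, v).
F^* omega = (6*v*(6*u^2 - 6*u*v - 1)) du + (-6*u + 12*v) dv

Using F^*(f dg) = (f ∘ F) d(g ∘ F), substitute each coordinate x_i by F_i(u, v) in f_i, and replace dx_i by d F_i = (∂F_i/∂u) du + (∂F_i/∂v) dv.
  For the x component: f_1(F) = -2; d F_1 = (3*v) du + (3*u - 6*v) dv
  For the y component: f_2(F) = 9*v*(u - v); d F_2 = (4*u) du + (0) dv
Combining and collecting du, dv coefficients:
  coeff of du: 6*v*(6*u^2 - 6*u*v - 1)
  coeff of dv: -6*u + 12*v
F^* omega = (6*v*(6*u^2 - 6*u*v - 1)) du + (-6*u + 12*v) dv.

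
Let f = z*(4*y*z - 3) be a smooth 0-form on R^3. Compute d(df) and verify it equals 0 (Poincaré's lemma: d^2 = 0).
d(df) = 0

Step 1: df = sum_i (∂f/∂x_i) dx_i = (0) dx + (4*z^2) dy + (8*y*z - 3) dz.
Step 2: Apply d again. Using the 1-form formula, the coefficient of dx ∧ dy in d(df) is ∂^2 f/∂x ∂y - ∂^2 f/∂y ∂x = (0) - (0) = 0 (equality of mixed partials for smooth f).
Similarly for dx ∧ dz and dy ∧ dz — all coefficients vanish. So d(df) = 0.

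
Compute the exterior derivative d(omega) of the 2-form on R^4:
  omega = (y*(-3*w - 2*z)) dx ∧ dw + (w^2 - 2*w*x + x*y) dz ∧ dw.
d(omega) = (3*w + 2*z) dx ∧ dy ∧ dw + (-2*w + 3*y) dx ∧ dz ∧ dw + (x) dy ∧ dz ∧ dw

For a 2-form omega = sum_{i<j} g_{ij} dx_i ∧ dx_j, the exterior derivative is
  d(omega) = sum_{i<j} d(g_{ij}) ∧ dx_i ∧ dx_j = sum_{i<j, k} (∂g_{ij}/∂x_k) dx_k ∧ dx_i ∧ dx_j.
Expand each term, using dx_k ∧ dx_i ∧ dx_j = sgn(permutation) dx_{(a)} ∧ dx_{(b)} ∧ dx_{(c)} with (a < b < c) sorted:
  d(y*(-3*w - 2*z)) includes (∂/∂y)(y*(-3*w - 2*z)) dy = (-3*w - 2*z) dy, which multiplied by dx ∧ dw gives (3*w + 2*z) dx ∧ dy ∧ dw
  d(y*(-3*w - 2*z)) includes (∂/∂z)(y*(-3*w - 2*z)) dz = (-2*y) dz, which multiplied by dx ∧ dw gives (2*y) dx ∧ dz ∧ dw
  d(w^2 - 2*w*x + x*y) includes (∂/∂x)(w^2 - 2*w*x + x*y) dx = (-2*w + y) dx, which multiplied by dz ∧ dw gives (-2*w + y) dx ∧ dz ∧ dw
  d(w^2 - 2*w*x + x*y) includes (∂/∂y)(w^2 - 2*w*x + x*y) dy = (x) dy, which multiplied by dz ∧ dw gives (x) dy ∧ dz ∧ dw
Collecting like 3-forms: d(omega) = (3*w + 2*z) dx ∧ dy ∧ dw + (-2*w + 3*y) dx ∧ dz ∧ dw + (x) dy ∧ dz ∧ dw.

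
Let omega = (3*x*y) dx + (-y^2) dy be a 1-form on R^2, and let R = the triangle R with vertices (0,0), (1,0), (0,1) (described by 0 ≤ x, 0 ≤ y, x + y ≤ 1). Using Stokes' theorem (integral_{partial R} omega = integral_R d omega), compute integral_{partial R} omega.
integral_(partial R) omega = -1/2

Stokes: integral_partial_R omega = integral_R d omega with d omega = (∂Q/∂x - ∂P/∂y) dx ∧ dy.
  ∂Q/∂x = 0
  ∂P/∂y = 3*x
  integrand = ∂Q/∂x - ∂P/∂y = -3*x.
Integrating over R: integral_0^1 integral_0^{1-x} (-3*x) dy dx = -1/2.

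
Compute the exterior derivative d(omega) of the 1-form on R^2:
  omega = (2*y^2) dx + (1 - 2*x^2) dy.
d(omega) = (-4*x - 4*y) dx ∧ dy

For a 1-form omega = sum_i f_i dx_i, the exterior derivative is
  d(omega) = sum_{i < j} (∂f_j/∂x_i - ∂f_i/∂x_j) dx_i ∧ dx_j.
  coefficient of dx ∧ dy: ∂f_2/∂x - ∂f_1/∂y = ∂(1 - 2*x^2)/∂x - ∂(2*y^2)/∂y = -4*x - 4*y
Assembling: d(omega) = (-4*x - 4*y) dx ∧ dy.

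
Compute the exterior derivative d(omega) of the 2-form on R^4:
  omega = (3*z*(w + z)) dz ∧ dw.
d(omega) = 0

For a 2-form omega = sum_{i<j} g_{ij} dx_i ∧ dx_j, the exterior derivative is
  d(omega) = sum_{i<j} d(g_{ij}) ∧ dx_i ∧ dx_j = sum_{i<j, k} (∂g_{ij}/∂x_k) dx_k ∧ dx_i ∧ dx_j.
Expand each term, using dx_k ∧ dx_i ∧ dx_j = sgn(permutation) dx_{(a)} ∧ dx_{(b)} ∧ dx_{(c)} with (a < b < c) sorted:

Collecting like 3-forms: d(omega) = 0.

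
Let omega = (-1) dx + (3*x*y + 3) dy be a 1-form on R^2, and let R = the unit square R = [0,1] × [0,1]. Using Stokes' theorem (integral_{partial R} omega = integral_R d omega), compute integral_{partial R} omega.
integral_(partial R) omega = 3/2

Stokes: integral_partial_R omega = integral_R d omega with d omega = (∂Q/∂x - ∂P/∂y) dx ∧ dy.
  ∂Q/∂x = 3*y
  ∂P/∂y = 0
  integrand = ∂Q/∂x - ∂P/∂y = 3*y.
Integrating over R: integral_0^1 integral_0^1 (3*y) dx dy = 3/2.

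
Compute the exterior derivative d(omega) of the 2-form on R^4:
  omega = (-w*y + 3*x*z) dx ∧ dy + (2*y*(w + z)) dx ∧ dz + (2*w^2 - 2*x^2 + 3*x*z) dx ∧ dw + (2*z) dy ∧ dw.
d(omega) = (-2*w + 3*x - 2*z) dx ∧ dy ∧ dz + (-y) dx ∧ dy ∧ dw + (-3*x + 2*y) dx ∧ dz ∧ dw + (-2) dy ∧ dz ∧ dw

For a 2-form omega = sum_{i<j} g_{ij} dx_i ∧ dx_j, the exterior derivative is
  d(omega) = sum_{i<j} d(g_{ij}) ∧ dx_i ∧ dx_j = sum_{i<j, k} (∂g_{ij}/∂x_k) dx_k ∧ dx_i ∧ dx_j.
Expand each term, using dx_k ∧ dx_i ∧ dx_j = sgn(permutation) dx_{(a)} ∧ dx_{(b)} ∧ dx_{(c)} with (a < b < c) sorted:
  d(-w*y + 3*x*z) includes (∂/∂z)(-w*y + 3*x*z) dz = (3*x) dz, which multiplied by dx ∧ dy gives (3*x) dx ∧ dy ∧ dz
  d(-w*y + 3*x*z) includes (∂/∂w)(-w*y + 3*x*z) dw = (-y) dw, which multiplied by dx ∧ dy gives (-y) dx ∧ dy ∧ dw
  d(2*y*(w + z)) includes (∂/∂y)(2*y*(w + z)) dy = (2*w + 2*z) dy, which multiplied by dx ∧ dz gives (-2*w - 2*z) dx ∧ dy ∧ dz
  d(2*y*(w + z)) includes (∂/∂w)(2*y*(w + z)) dw = (2*y) dw, which multiplied by dx ∧ dz gives (2*y) dx ∧ dz ∧ dw
  d(2*w^2 - 2*x^2 + 3*x*z) includes (∂/∂z)(2*w^2 - 2*x^2 + 3*x*z) dz = (3*x) dz, which multiplied by dx ∧ dw gives (-3*x) dx ∧ dz ∧ dw
  d(2*z) includes (∂/∂z)(2*z) dz = (2) dz, which multiplied by dy ∧ dw gives (-2) dy ∧ dz ∧ dw
Collecting like 3-forms: d(omega) = (-2*w + 3*x - 2*z) dx ∧ dy ∧ dz + (-y) dx ∧ dy ∧ dw + (-3*x + 2*y) dx ∧ dz ∧ dw + (-2) dy ∧ dz ∧ dw.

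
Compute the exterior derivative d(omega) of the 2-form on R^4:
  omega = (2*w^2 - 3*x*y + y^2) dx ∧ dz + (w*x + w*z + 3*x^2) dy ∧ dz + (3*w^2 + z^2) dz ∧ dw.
d(omega) = (w + 9*x - 2*y) dx ∧ dy ∧ dz + (4*w) dx ∧ dz ∧ dw + (x + z) dy ∧ dz ∧ dw

For a 2-form omega = sum_{i<j} g_{ij} dx_i ∧ dx_j, the exterior derivative is
  d(omega) = sum_{i<j} d(g_{ij}) ∧ dx_i ∧ dx_j = sum_{i<j, k} (∂g_{ij}/∂x_k) dx_k ∧ dx_i ∧ dx_j.
Expand each term, using dx_k ∧ dx_i ∧ dx_j = sgn(permutation) dx_{(a)} ∧ dx_{(b)} ∧ dx_{(c)} with (a < b < c) sorted:
  d(2*w^2 - 3*x*y + y^2) includes (∂/∂y)(2*w^2 - 3*x*y + y^2) dy = (-3*x + 2*y) dy, which multiplied by dx ∧ dz gives (3*x - 2*y) dx ∧ dy ∧ dz
  d(2*w^2 - 3*x*y + y^2) includes (∂/∂w)(2*w^2 - 3*x*y + y^2) dw = (4*w) dw, which multiplied by dx ∧ dz gives (4*w) dx ∧ dz ∧ dw
  d(w*x + w*z + 3*x^2) includes (∂/∂x)(w*x + w*z + 3*x^2) dx = (w + 6*x) dx, which multiplied by dy ∧ dz gives (w + 6*x) dx ∧ dy ∧ dz
  d(w*x + w*z + 3*x^2) includes (∂/∂w)(w*x + w*z + 3*x^2) dw = (x + z) dw, which multiplied by dy ∧ dz gives (x + z) dy ∧ dz ∧ dw
Collecting like 3-forms: d(omega) = (w + 9*x - 2*y) dx ∧ dy ∧ dz + (4*w) dx ∧ dz ∧ dw + (x + z) dy ∧ dz ∧ dw.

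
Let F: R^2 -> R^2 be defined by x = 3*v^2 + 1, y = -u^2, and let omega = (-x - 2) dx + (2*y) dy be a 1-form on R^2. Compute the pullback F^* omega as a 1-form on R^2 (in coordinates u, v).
F^* omega = (4*u^3) du + (18*v*(-v^2 - 1)) dv

Using F^*(f dg) = (f ∘ F) d(g ∘ F), substitute each coordinate x_i by F_i(u, v) in f_i, and replace dx_i by d F_i = (∂F_i/∂u) du + (∂F_i/∂v) dv.
  For the x component: f_1(F) = -3*v^2 - 3; d F_1 = (0) du + (6*v) dv
  For the y component: f_2(F) = -2*u^2; d F_2 = (-2*u) du + (0) dv
Combining and collecting du, dv coefficients:
  coeff of du: 4*u^3
  coeff of dv: 18*v*(-v^2 - 1)
F^* omega = (4*u^3) du + (18*v*(-v^2 - 1)) dv.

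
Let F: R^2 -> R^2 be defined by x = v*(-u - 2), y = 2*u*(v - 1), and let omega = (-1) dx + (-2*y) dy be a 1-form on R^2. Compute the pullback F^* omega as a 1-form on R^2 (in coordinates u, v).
F^* omega = (-8*u*v^2 + 16*u*v - 8*u + v) du + (-8*u^2*v + 8*u^2 + u + 2) dv

Using F^*(f dg) = (f ∘ F) d(g ∘ F), substitute each coordinate x_i by F_i(u, v) in f_i, and replace dx_i by d F_i = (∂F_i/∂u) du + (∂F_i/∂v) dv.
  For the x component: f_1(F) = -1; d F_1 = (-v) du + (-u - 2) dv
  For the y component: f_2(F) = 4*u*(1 - v); d F_2 = (2*v - 2) du + (2*u) dv
Combining and collecting du, dv coefficients:
  coeff of du: -8*u*v^2 + 16*u*v - 8*u + v
  coeff of dv: -8*u^2*v + 8*u^2 + u + 2
F^* omega = (-8*u*v^2 + 16*u*v - 8*u + v) du + (-8*u^2*v + 8*u^2 + u + 2) dv.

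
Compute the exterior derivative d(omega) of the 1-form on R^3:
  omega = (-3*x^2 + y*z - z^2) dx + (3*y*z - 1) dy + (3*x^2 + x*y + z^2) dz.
d(omega) = (-z) dx ∧ dy + (6*x + 2*z) dx ∧ dz + (x - 3*y) dy ∧ dz

For a 1-form omega = sum_i f_i dx_i, the exterior derivative is
  d(omega) = sum_{i < j} (∂f_j/∂x_i - ∂f_i/∂x_j) dx_i ∧ dx_j.
  coefficient of dx ∧ dy: ∂f_2/∂x - ∂f_1/∂y = ∂(3*y*z - 1)/∂x - ∂(-3*x^2 + y*z - z^2)/∂y = -z
  coefficient of dx ∧ dz: ∂f_3/∂x - ∂f_1/∂z = ∂(3*x^2 + x*y + z^2)/∂x - ∂(-3*x^2 + y*z - z^2)/∂z = 6*x + 2*z
  coefficient of dy ∧ dz: ∂f_3/∂y - ∂f_2/∂z = ∂(3*x^2 + x*y + z^2)/∂y - ∂(3*y*z - 1)/∂z = x - 3*y
Assembling: d(omega) = (-z) dx ∧ dy + (6*x + 2*z) dx ∧ dz + (x - 3*y) dy ∧ dz.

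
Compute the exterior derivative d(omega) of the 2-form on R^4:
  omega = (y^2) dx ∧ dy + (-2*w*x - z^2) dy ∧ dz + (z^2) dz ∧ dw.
d(omega) = (-2*w) dx ∧ dy ∧ dz + (-2*x) dy ∧ dz ∧ dw

For a 2-form omega = sum_{i<j} g_{ij} dx_i ∧ dx_j, the exterior derivative is
  d(omega) = sum_{i<j} d(g_{ij}) ∧ dx_i ∧ dx_j = sum_{i<j, k} (∂g_{ij}/∂x_k) dx_k ∧ dx_i ∧ dx_j.
Expand each term, using dx_k ∧ dx_i ∧ dx_j = sgn(permutation) dx_{(a)} ∧ dx_{(b)} ∧ dx_{(c)} with (a < b < c) sorted:
  d(-2*w*x - z^2) includes (∂/∂x)(-2*w*x - z^2) dx = (-2*w) dx, which multiplied by dy ∧ dz gives (-2*w) dx ∧ dy ∧ dz
  d(-2*w*x - z^2) includes (∂/∂w)(-2*w*x - z^2) dw = (-2*x) dw, which multiplied by dy ∧ dz gives (-2*x) dy ∧ dz ∧ dw
Collecting like 3-forms: d(omega) = (-2*w) dx ∧ dy ∧ dz + (-2*x) dy ∧ dz ∧ dw.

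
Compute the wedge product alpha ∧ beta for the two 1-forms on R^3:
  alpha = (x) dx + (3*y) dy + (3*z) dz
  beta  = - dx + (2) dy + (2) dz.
alpha ∧ beta = (2*x + 3*y) dx ∧ dy + (2*x + 3*z) dx ∧ dz + (6*y - 6*z) dy ∧ dz

Distribute the wedge, using dx_i ∧ dx_j = -dx_j ∧ dx_i and dx_i ∧ dx_i = 0. For each pair (i, j) with i < j, the coefficient of dx_i ∧ dx_j in alpha ∧ beta is (alpha_i * beta_j - alpha_j * beta_i). Collecting: alpha ∧ beta = (2*x + 3*y) dx ∧ dy + (2*x + 3*z) dx ∧ dz + (6*y - 6*z) dy ∧ dz.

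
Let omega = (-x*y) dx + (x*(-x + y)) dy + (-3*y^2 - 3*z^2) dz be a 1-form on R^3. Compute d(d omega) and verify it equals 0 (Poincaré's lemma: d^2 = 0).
d(d omega) = 0

Step 1: d omega = sum_{i<j} (∂f_j/∂x_i - ∂f_i/∂x_j) dx_i ∧ dx_j:
  coeff of dx ∧ dy: -x + y
  coeff of dx ∧ dz: 0
  coeff of dy ∧ dz: -6*y
Step 2: Apply d again to each 2-form coefficient. The only possible 3-form in R^3 is dx ∧ dy ∧ dz, with coefficient
  ∂(coeff of dy∧dz)/∂x - ∂(coeff of dx∧dz)/∂y + ∂(coeff of dx∧dy)/∂z
  = ∂/∂x (-6*y) - ∂/∂y (0) + ∂/∂z (-x + y).
Each of these terms simplifies to sums of mixed partials that cancel in pairs. The result is 0 (by equality of mixed partials for smooth functions — Schwarz / Clairaut).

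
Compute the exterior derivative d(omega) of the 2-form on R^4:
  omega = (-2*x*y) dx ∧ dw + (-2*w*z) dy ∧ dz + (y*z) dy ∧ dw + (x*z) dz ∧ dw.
d(omega) = (2*x) dx ∧ dy ∧ dw + (-y - 2*z) dy ∧ dz ∧ dw + (z) dx ∧ dz ∧ dw

For a 2-form omega = sum_{i<j} g_{ij} dx_i ∧ dx_j, the exterior derivative is
  d(omega) = sum_{i<j} d(g_{ij}) ∧ dx_i ∧ dx_j = sum_{i<j, k} (∂g_{ij}/∂x_k) dx_k ∧ dx_i ∧ dx_j.
Expand each term, using dx_k ∧ dx_i ∧ dx_j = sgn(permutation) dx_{(a)} ∧ dx_{(b)} ∧ dx_{(c)} with (a < b < c) sorted:
  d(-2*x*y) includes (∂/∂y)(-2*x*y) dy = (-2*x) dy, which multiplied by dx ∧ dw gives (2*x) dx ∧ dy ∧ dw
  d(-2*w*z) includes (∂/∂w)(-2*w*z) dw = (-2*z) dw, which multiplied by dy ∧ dz gives (-2*z) dy ∧ dz ∧ dw
  d(y*z) includes (∂/∂z)(y*z) dz = (y) dz, which multiplied by dy ∧ dw gives (-y) dy ∧ dz ∧ dw
  d(x*z) includes (∂/∂x)(x*z) dx = (z) dx, which multiplied by dz ∧ dw gives (z) dx ∧ dz ∧ dw
Collecting like 3-forms: d(omega) = (2*x) dx ∧ dy ∧ dw + (-y - 2*z) dy ∧ dz ∧ dw + (z) dx ∧ dz ∧ dw.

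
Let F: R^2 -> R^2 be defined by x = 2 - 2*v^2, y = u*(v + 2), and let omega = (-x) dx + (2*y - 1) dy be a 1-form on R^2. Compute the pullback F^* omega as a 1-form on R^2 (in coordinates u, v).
F^* omega = (2*u*v^2 + 8*u*v + 8*u - v - 2) du + (2*u^2*v + 4*u^2 - u - 8*v^3 + 8*v) dv

Using F^*(f dg) = (f ∘ F) d(g ∘ F), substitute each coordinate x_i by F_i(u, v) in f_i, and replace dx_i by d F_i = (∂F_i/∂u) du + (∂F_i/∂v) dv.
  For the x component: f_1(F) = 2*v^2 - 2; d F_1 = (0) du + (-4*v) dv
  For the y component: f_2(F) = 2*u*v + 4*u - 1; d F_2 = (v + 2) du + (u) dv
Combining and collecting du, dv coefficients:
  coeff of du: 2*u*v^2 + 8*u*v + 8*u - v - 2
  coeff of dv: 2*u^2*v + 4*u^2 - u - 8*v^3 + 8*v
F^* omega = (2*u*v^2 + 8*u*v + 8*u - v - 2) du + (2*u^2*v + 4*u^2 - u - 8*v^3 + 8*v) dv.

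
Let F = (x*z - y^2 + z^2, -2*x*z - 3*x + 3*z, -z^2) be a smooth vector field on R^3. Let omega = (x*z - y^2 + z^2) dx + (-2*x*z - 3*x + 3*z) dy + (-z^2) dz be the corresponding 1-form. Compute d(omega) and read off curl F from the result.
d(omega) = (2*x - 3) dy ∧ dz + (x + 2*z) dz ∧ dx + (2*y - 2*z - 3) dx ∧ dy; curl F = (2*x - 3, x + 2*z, 2*y - 2*z - 3)

d omega = sum_{i<j} (∂f_j/∂x_i - ∂f_i/∂x_j) dx_i ∧ dx_j. Under the identification (dy ∧ dz, dz ∧ dx, dx ∧ dy) ↔ (e_x, e_y, e_z), the coefficients are exactly the components of curl F. Compute:
  ∂R/∂y - ∂Q/∂z = (0) - (3 - 2*x) = 2*x - 3
  ∂P/∂z - ∂R/∂x = (x + 2*z) - (0) = x + 2*z
  ∂Q/∂x - ∂P/∂y = (-2*z - 3) - (-2*y) = 2*y - 2*z - 3.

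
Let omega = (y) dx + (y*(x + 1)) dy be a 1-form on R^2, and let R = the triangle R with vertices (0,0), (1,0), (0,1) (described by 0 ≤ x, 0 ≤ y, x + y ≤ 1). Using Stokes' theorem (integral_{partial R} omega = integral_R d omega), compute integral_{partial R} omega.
integral_(partial R) omega = -1/3

Stokes: integral_partial_R omega = integral_R d omega with d omega = (∂Q/∂x - ∂P/∂y) dx ∧ dy.
  ∂Q/∂x = y
  ∂P/∂y = 1
  integrand = ∂Q/∂x - ∂P/∂y = y - 1.
Integrating over R: integral_0^1 integral_0^{1-x} (y - 1) dy dx = -1/3.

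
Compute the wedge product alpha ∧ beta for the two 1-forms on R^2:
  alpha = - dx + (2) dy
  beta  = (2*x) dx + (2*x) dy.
alpha ∧ beta = (-6*x) dx ∧ dy

Distribute the wedge, using dx_i ∧ dx_j = -dx_j ∧ dx_i and dx_i ∧ dx_i = 0. For each pair (i, j) with i < j, the coefficient of dx_i ∧ dx_j in alpha ∧ beta is (alpha_i * beta_j - alpha_j * beta_i). Collecting: alpha ∧ beta = (-6*x) dx ∧ dy.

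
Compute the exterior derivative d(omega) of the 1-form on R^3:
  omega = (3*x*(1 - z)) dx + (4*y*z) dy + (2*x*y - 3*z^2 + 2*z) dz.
d(omega) = (3*x + 2*y) dx ∧ dz + (2*x - 4*y) dy ∧ dz

For a 1-form omega = sum_i f_i dx_i, the exterior derivative is
  d(omega) = sum_{i < j} (∂f_j/∂x_i - ∂f_i/∂x_j) dx_i ∧ dx_j.
  coefficient of dx ∧ dz: ∂f_3/∂x - ∂f_1/∂z = ∂(2*x*y - 3*z^2 + 2*z)/∂x - ∂(3*x*(1 - z))/∂z = 3*x + 2*y
  coefficient of dy ∧ dz: ∂f_3/∂y - ∂f_2/∂z = ∂(2*x*y - 3*z^2 + 2*z)/∂y - ∂(4*y*z)/∂z = 2*x - 4*y
Assembling: d(omega) = (3*x + 2*y) dx ∧ dz + (2*x - 4*y) dy ∧ dz.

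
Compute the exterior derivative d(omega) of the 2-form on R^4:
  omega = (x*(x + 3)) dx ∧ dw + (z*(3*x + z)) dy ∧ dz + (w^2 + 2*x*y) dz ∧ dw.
d(omega) = (3*z) dx ∧ dy ∧ dz + (2*y) dx ∧ dz ∧ dw + (2*x) dy ∧ dz ∧ dw

For a 2-form omega = sum_{i<j} g_{ij} dx_i ∧ dx_j, the exterior derivative is
  d(omega) = sum_{i<j} d(g_{ij}) ∧ dx_i ∧ dx_j = sum_{i<j, k} (∂g_{ij}/∂x_k) dx_k ∧ dx_i ∧ dx_j.
Expand each term, using dx_k ∧ dx_i ∧ dx_j = sgn(permutation) dx_{(a)} ∧ dx_{(b)} ∧ dx_{(c)} with (a < b < c) sorted:
  d(z*(3*x + z)) includes (∂/∂x)(z*(3*x + z)) dx = (3*z) dx, which multiplied by dy ∧ dz gives (3*z) dx ∧ dy ∧ dz
  d(w^2 + 2*x*y) includes (∂/∂x)(w^2 + 2*x*y) dx = (2*y) dx, which multiplied by dz ∧ dw gives (2*y) dx ∧ dz ∧ dw
  d(w^2 + 2*x*y) includes (∂/∂y)(w^2 + 2*x*y) dy = (2*x) dy, which multiplied by dz ∧ dw gives (2*x) dy ∧ dz ∧ dw
Collecting like 3-forms: d(omega) = (3*z) dx ∧ dy ∧ dz + (2*y) dx ∧ dz ∧ dw + (2*x) dy ∧ dz ∧ dw.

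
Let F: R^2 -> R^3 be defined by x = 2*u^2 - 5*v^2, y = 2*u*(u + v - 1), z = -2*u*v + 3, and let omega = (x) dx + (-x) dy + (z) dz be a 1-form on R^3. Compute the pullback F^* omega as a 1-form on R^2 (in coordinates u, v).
F^* omega = (-4*u^2*v + 4*u^2 + 4*u*v^2 + 10*v^3 - 10*v^2 - 6*v) du + (-4*u^3 - 16*u^2*v + 10*u*v^2 - 6*u + 50*v^3) dv

Using F^*(f dg) = (f ∘ F) d(g ∘ F), substitute each coordinate x_i by F_i(u, v) in f_i, and replace dx_i by d F_i = (∂F_i/∂u) du + (∂F_i/∂v) dv.
  For the x component: f_1(F) = 2*u^2 - 5*v^2; d F_1 = (4*u) du + (-10*v) dv
  For the y component: f_2(F) = -2*u^2 + 5*v^2; d F_2 = (4*u + 2*v - 2) du + (2*u) dv
  For the z component: f_3(F) = -2*u*v + 3; d F_3 = (-2*v) du + (-2*u) dv
Combining and collecting du, dv coefficients:
  coeff of du: -4*u^2*v + 4*u^2 + 4*u*v^2 + 10*v^3 - 10*v^2 - 6*v
  coeff of dv: -4*u^3 - 16*u^2*v + 10*u*v^2 - 6*u + 50*v^3
F^* omega = (-4*u^2*v + 4*u^2 + 4*u*v^2 + 10*v^3 - 10*v^2 - 6*v) du + (-4*u^3 - 16*u^2*v + 10*u*v^2 - 6*u + 50*v^3) dv.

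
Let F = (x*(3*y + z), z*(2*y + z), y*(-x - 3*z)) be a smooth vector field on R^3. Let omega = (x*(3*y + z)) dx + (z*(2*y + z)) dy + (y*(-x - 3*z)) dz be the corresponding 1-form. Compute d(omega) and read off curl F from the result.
d(omega) = (-x - 2*y - 5*z) dy ∧ dz + (x + y) dz ∧ dx + (-3*x) dx ∧ dy; curl F = (-x - 2*y - 5*z, x + y, -3*x)

d omega = sum_{i<j} (∂f_j/∂x_i - ∂f_i/∂x_j) dx_i ∧ dx_j. Under the identification (dy ∧ dz, dz ∧ dx, dx ∧ dy) ↔ (e_x, e_y, e_z), the coefficients are exactly the components of curl F. Compute:
  ∂R/∂y - ∂Q/∂z = (-x - 3*z) - (2*y + 2*z) = -x - 2*y - 5*z
  ∂P/∂z - ∂R/∂x = (x) - (-y) = x + y
  ∂Q/∂x - ∂P/∂y = (0) - (3*x) = -3*x.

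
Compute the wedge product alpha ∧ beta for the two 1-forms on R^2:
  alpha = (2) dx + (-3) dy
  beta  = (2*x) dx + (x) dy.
alpha ∧ beta = (8*x) dx ∧ dy

Distribute the wedge, using dx_i ∧ dx_j = -dx_j ∧ dx_i and dx_i ∧ dx_i = 0. For each pair (i, j) with i < j, the coefficient of dx_i ∧ dx_j in alpha ∧ beta is (alpha_i * beta_j - alpha_j * beta_i). Collecting: alpha ∧ beta = (8*x) dx ∧ dy.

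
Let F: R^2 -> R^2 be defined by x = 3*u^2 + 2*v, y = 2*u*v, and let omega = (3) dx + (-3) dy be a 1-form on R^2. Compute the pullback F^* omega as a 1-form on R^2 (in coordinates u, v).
F^* omega = (18*u - 6*v) du + (6 - 6*u) dv

Using F^*(f dg) = (f ∘ F) d(g ∘ F), substitute each coordinate x_i by F_i(u, v) in f_i, and replace dx_i by d F_i = (∂F_i/∂u) du + (∂F_i/∂v) dv.
  For the x component: f_1(F) = 3; d F_1 = (6*u) du + (2) dv
  For the y component: f_2(F) = -3; d F_2 = (2*v) du + (2*u) dv
Combining and collecting du, dv coefficients:
  coeff of du: 18*u - 6*v
  coeff of dv: 6 - 6*u
F^* omega = (18*u - 6*v) du + (6 - 6*u) dv.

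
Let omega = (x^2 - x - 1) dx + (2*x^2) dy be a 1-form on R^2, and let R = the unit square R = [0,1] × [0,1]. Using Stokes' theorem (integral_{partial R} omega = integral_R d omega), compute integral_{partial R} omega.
integral_(partial R) omega = 2

Stokes: integral_partial_R omega = integral_R d omega with d omega = (∂Q/∂x - ∂P/∂y) dx ∧ dy.
  ∂Q/∂x = 4*x
  ∂P/∂y = 0
  integrand = ∂Q/∂x - ∂P/∂y = 4*x.
Integrating over R: integral_0^1 integral_0^1 (4*x) dx dy = 2.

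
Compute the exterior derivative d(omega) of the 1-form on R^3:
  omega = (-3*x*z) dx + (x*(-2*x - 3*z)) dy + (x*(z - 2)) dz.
d(omega) = (-4*x - 3*z) dx ∧ dy + (3*x + z - 2) dx ∧ dz + (3*x) dy ∧ dz

For a 1-form omega = sum_i f_i dx_i, the exterior derivative is
  d(omega) = sum_{i < j} (∂f_j/∂x_i - ∂f_i/∂x_j) dx_i ∧ dx_j.
  coefficient of dx ∧ dy: ∂f_2/∂x - ∂f_1/∂y = ∂(x*(-2*x - 3*z))/∂x - ∂(-3*x*z)/∂y = -4*x - 3*z
  coefficient of dx ∧ dz: ∂f_3/∂x - ∂f_1/∂z = ∂(x*(z - 2))/∂x - ∂(-3*x*z)/∂z = 3*x + z - 2
  coefficient of dy ∧ dz: ∂f_3/∂y - ∂f_2/∂z = ∂(x*(z - 2))/∂y - ∂(x*(-2*x - 3*z))/∂z = 3*x
Assembling: d(omega) = (-4*x - 3*z) dx ∧ dy + (3*x + z - 2) dx ∧ dz + (3*x) dy ∧ dz.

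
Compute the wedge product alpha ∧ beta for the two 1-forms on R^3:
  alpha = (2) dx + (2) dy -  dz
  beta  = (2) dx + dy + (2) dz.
alpha ∧ beta = (-2) dx ∧ dy + (6) dx ∧ dz + (5) dy ∧ dz

Distribute the wedge, using dx_i ∧ dx_j = -dx_j ∧ dx_i and dx_i ∧ dx_i = 0. For each pair (i, j) with i < j, the coefficient of dx_i ∧ dx_j in alpha ∧ beta is (alpha_i * beta_j - alpha_j * beta_i). Collecting: alpha ∧ beta = (-2) dx ∧ dy + (6) dx ∧ dz + (5) dy ∧ dz.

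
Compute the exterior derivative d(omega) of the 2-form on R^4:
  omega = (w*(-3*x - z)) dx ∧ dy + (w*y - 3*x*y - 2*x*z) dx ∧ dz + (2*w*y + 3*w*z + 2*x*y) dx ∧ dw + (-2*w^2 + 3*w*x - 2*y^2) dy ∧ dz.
d(omega) = (w + 3*x) dx ∧ dy ∧ dz + (-2*w - 5*x - z) dx ∧ dy ∧ dw + (-3*w + y) dx ∧ dz ∧ dw + (-4*w + 3*x) dy ∧ dz ∧ dw

For a 2-form omega = sum_{i<j} g_{ij} dx_i ∧ dx_j, the exterior derivative is
  d(omega) = sum_{i<j} d(g_{ij}) ∧ dx_i ∧ dx_j = sum_{i<j, k} (∂g_{ij}/∂x_k) dx_k ∧ dx_i ∧ dx_j.
Expand each term, using dx_k ∧ dx_i ∧ dx_j = sgn(permutation) dx_{(a)} ∧ dx_{(b)} ∧ dx_{(c)} with (a < b < c) sorted:
  d(w*(-3*x - z)) includes (∂/∂z)(w*(-3*x - z)) dz = (-w) dz, which multiplied by dx ∧ dy gives (-w) dx ∧ dy ∧ dz
  d(w*(-3*x - z)) includes (∂/∂w)(w*(-3*x - z)) dw = (-3*x - z) dw, which multiplied by dx ∧ dy gives (-3*x - z) dx ∧ dy ∧ dw
  d(w*y - 3*x*y - 2*x*z) includes (∂/∂y)(w*y - 3*x*y - 2*x*z) dy = (w - 3*x) dy, which multiplied by dx ∧ dz gives (-w + 3*x) dx ∧ dy ∧ dz
  d(w*y - 3*x*y - 2*x*z) includes (∂/∂w)(w*y - 3*x*y - 2*x*z) dw = (y) dw, which multiplied by dx ∧ dz gives (y) dx ∧ dz ∧ dw
  d(2*w*y + 3*w*z + 2*x*y) includes (∂/∂y)(2*w*y + 3*w*z + 2*x*y) dy = (2*w + 2*x) dy, which multiplied by dx ∧ dw gives (-2*w - 2*x) dx ∧ dy ∧ dw
  d(2*w*y + 3*w*z + 2*x*y) includes (∂/∂z)(2*w*y + 3*w*z + 2*x*y) dz = (3*w) dz, which multiplied by dx ∧ dw gives (-3*w) dx ∧ dz ∧ dw
  d(-2*w^2 + 3*w*x - 2*y^2) includes (∂/∂x)(-2*w^2 + 3*w*x - 2*y^2) dx = (3*w) dx, which multiplied by dy ∧ dz gives (3*w) dx ∧ dy ∧ dz
  d(-2*w^2 + 3*w*x - 2*y^2) includes (∂/∂w)(-2*w^2 + 3*w*x - 2*y^2) dw = (-4*w + 3*x) dw, which multiplied by dy ∧ dz gives (-4*w + 3*x) dy ∧ dz ∧ dw
Collecting like 3-forms: d(omega) = (w + 3*x) dx ∧ dy ∧ dz + (-2*w - 5*x - z) dx ∧ dy ∧ dw + (-3*w + y) dx ∧ dz ∧ dw + (-4*w + 3*x) dy ∧ dz ∧ dw.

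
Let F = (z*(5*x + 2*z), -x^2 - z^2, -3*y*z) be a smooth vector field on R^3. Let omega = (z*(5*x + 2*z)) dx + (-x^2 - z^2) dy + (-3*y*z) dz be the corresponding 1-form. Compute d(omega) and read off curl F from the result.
d(omega) = (-z) dy ∧ dz + (5*x + 4*z) dz ∧ dx + (-2*x) dx ∧ dy; curl F = (-z, 5*x + 4*z, -2*x)

d omega = sum_{i<j} (∂f_j/∂x_i - ∂f_i/∂x_j) dx_i ∧ dx_j. Under the identification (dy ∧ dz, dz ∧ dx, dx ∧ dy) ↔ (e_x, e_y, e_z), the coefficients are exactly the components of curl F. Compute:
  ∂R/∂y - ∂Q/∂z = (-3*z) - (-2*z) = -z
  ∂P/∂z - ∂R/∂x = (5*x + 4*z) - (0) = 5*x + 4*z
  ∂Q/∂x - ∂P/∂y = (-2*x) - (0) = -2*x.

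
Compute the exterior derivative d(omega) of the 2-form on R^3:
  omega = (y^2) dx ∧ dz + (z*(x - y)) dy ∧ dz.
d(omega) = (-2*y + z) dx ∧ dy ∧ dz

For a 2-form omega = sum_{i<j} g_{ij} dx_i ∧ dx_j, the exterior derivative is
  d(omega) = sum_{i<j} d(g_{ij}) ∧ dx_i ∧ dx_j = sum_{i<j, k} (∂g_{ij}/∂x_k) dx_k ∧ dx_i ∧ dx_j.
Expand each term, using dx_k ∧ dx_i ∧ dx_j = sgn(permutation) dx_{(a)} ∧ dx_{(b)} ∧ dx_{(c)} with (a < b < c) sorted:
  d(y^2) includes (∂/∂y)(y^2) dy = (2*y) dy, which multiplied by dx ∧ dz gives (-2*y) dx ∧ dy ∧ dz
  d(z*(x - y)) includes (∂/∂x)(z*(x - y)) dx = (z) dx, which multiplied by dy ∧ dz gives (z) dx ∧ dy ∧ dz
Collecting like 3-forms: d(omega) = (-2*y + z) dx ∧ dy ∧ dz.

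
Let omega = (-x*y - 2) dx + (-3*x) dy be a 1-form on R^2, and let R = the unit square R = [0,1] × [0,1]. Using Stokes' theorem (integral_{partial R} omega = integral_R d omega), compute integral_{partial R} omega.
integral_(partial R) omega = -5/2

Stokes: integral_partial_R omega = integral_R d omega with d omega = (∂Q/∂x - ∂P/∂y) dx ∧ dy.
  ∂Q/∂x = -3
  ∂P/∂y = -x
  integrand = ∂Q/∂x - ∂P/∂y = x - 3.
Integrating over R: integral_0^1 integral_0^1 (x - 3) dx dy = -5/2.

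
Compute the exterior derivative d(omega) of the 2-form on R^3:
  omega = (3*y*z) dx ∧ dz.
d(omega) = (-3*z) dx ∧ dy ∧ dz

For a 2-form omega = sum_{i<j} g_{ij} dx_i ∧ dx_j, the exterior derivative is
  d(omega) = sum_{i<j} d(g_{ij}) ∧ dx_i ∧ dx_j = sum_{i<j, k} (∂g_{ij}/∂x_k) dx_k ∧ dx_i ∧ dx_j.
Expand each term, using dx_k ∧ dx_i ∧ dx_j = sgn(permutation) dx_{(a)} ∧ dx_{(b)} ∧ dx_{(c)} with (a < b < c) sorted:
  d(3*y*z) includes (∂/∂y)(3*y*z) dy = (3*z) dy, which multiplied by dx ∧ dz gives (-3*z) dx ∧ dy ∧ dz
Collecting like 3-forms: d(omega) = (-3*z) dx ∧ dy ∧ dz.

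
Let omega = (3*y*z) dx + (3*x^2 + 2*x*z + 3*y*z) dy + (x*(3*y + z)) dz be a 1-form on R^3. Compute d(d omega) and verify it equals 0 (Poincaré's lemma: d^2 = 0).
d(d omega) = 0

Step 1: d omega = sum_{i<j} (∂f_j/∂x_i - ∂f_i/∂x_j) dx_i ∧ dx_j:
  coeff of dx ∧ dy: 6*x - z
  coeff of dx ∧ dz: z
  coeff of dy ∧ dz: x - 3*y
Step 2: Apply d again to each 2-form coefficient. The only possible 3-form in R^3 is dx ∧ dy ∧ dz, with coefficient
  ∂(coeff of dy∧dz)/∂x - ∂(coeff of dx∧dz)/∂y + ∂(coeff of dx∧dy)/∂z
  = ∂/∂x (x - 3*y) - ∂/∂y (z) + ∂/∂z (6*x - z).
Each of these terms simplifies to sums of mixed partials that cancel in pairs. The result is 0 (by equality of mixed partials for smooth functions — Schwarz / Clairaut).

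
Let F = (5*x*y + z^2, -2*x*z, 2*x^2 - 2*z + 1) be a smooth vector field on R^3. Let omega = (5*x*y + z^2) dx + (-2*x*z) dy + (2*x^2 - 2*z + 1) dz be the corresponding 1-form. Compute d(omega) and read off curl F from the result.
d(omega) = (2*x) dy ∧ dz + (-4*x + 2*z) dz ∧ dx + (-5*x - 2*z) dx ∧ dy; curl F = (2*x, -4*x + 2*z, -5*x - 2*z)

d omega = sum_{i<j} (∂f_j/∂x_i - ∂f_i/∂x_j) dx_i ∧ dx_j. Under the identification (dy ∧ dz, dz ∧ dx, dx ∧ dy) ↔ (e_x, e_y, e_z), the coefficients are exactly the components of curl F. Compute:
  ∂R/∂y - ∂Q/∂z = (0) - (-2*x) = 2*x
  ∂P/∂z - ∂R/∂x = (2*z) - (4*x) = -4*x + 2*z
  ∂Q/∂x - ∂P/∂y = (-2*z) - (5*x) = -5*x - 2*z.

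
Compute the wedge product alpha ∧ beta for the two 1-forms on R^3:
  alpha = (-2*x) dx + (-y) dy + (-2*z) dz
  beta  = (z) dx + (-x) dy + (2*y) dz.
alpha ∧ beta = (2*x^2 + y*z) dx ∧ dy + (-4*x*y + 2*z^2) dx ∧ dz + (-2*x*z - 2*y^2) dy ∧ dz

Distribute the wedge, using dx_i ∧ dx_j = -dx_j ∧ dx_i and dx_i ∧ dx_i = 0. For each pair (i, j) with i < j, the coefficient of dx_i ∧ dx_j in alpha ∧ beta is (alpha_i * beta_j - alpha_j * beta_i). Collecting: alpha ∧ beta = (2*x^2 + y*z) dx ∧ dy + (-4*x*y + 2*z^2) dx ∧ dz + (-2*x*z - 2*y^2) dy ∧ dz.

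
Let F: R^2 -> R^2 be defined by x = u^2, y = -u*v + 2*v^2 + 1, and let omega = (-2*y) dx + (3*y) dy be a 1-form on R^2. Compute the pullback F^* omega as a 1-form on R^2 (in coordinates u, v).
F^* omega = (4*u^2*v - 5*u*v^2 - 4*u - 6*v^3 - 3*v) du + (3*u^2*v - 18*u*v^2 - 3*u + 24*v^3 + 12*v) dv

Using F^*(f dg) = (f ∘ F) d(g ∘ F), substitute each coordinate x_i by F_i(u, v) in f_i, and replace dx_i by d F_i = (∂F_i/∂u) du + (∂F_i/∂v) dv.
  For the x component: f_1(F) = 2*u*v - 4*v^2 - 2; d F_1 = (2*u) du + (0) dv
  For the y component: f_2(F) = -3*u*v + 6*v^2 + 3; d F_2 = (-v) du + (-u + 4*v) dv
Combining and collecting du, dv coefficients:
  coeff of du: 4*u^2*v - 5*u*v^2 - 4*u - 6*v^3 - 3*v
  coeff of dv: 3*u^2*v - 18*u*v^2 - 3*u + 24*v^3 + 12*v
F^* omega = (4*u^2*v - 5*u*v^2 - 4*u - 6*v^3 - 3*v) du + (3*u^2*v - 18*u*v^2 - 3*u + 24*v^3 + 12*v) dv.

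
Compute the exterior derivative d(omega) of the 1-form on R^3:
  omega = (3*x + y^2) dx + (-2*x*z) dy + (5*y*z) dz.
d(omega) = (-2*y - 2*z) dx ∧ dy + (2*x + 5*z) dy ∧ dz

For a 1-form omega = sum_i f_i dx_i, the exterior derivative is
  d(omega) = sum_{i < j} (∂f_j/∂x_i - ∂f_i/∂x_j) dx_i ∧ dx_j.
  coefficient of dx ∧ dy: ∂f_2/∂x - ∂f_1/∂y = ∂(-2*x*z)/∂x - ∂(3*x + y^2)/∂y = -2*y - 2*z
  coefficient of dy ∧ dz: ∂f_3/∂y - ∂f_2/∂z = ∂(5*y*z)/∂y - ∂(-2*x*z)/∂z = 2*x + 5*z
Assembling: d(omega) = (-2*y - 2*z) dx ∧ dy + (2*x + 5*z) dy ∧ dz.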